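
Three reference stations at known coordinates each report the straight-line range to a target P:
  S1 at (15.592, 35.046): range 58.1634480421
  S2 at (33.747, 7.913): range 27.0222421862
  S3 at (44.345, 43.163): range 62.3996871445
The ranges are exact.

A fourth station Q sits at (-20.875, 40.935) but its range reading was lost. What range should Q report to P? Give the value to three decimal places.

83.525

eq1: (x − 15.592)² + (y − 35.046)² = 58.1634480421²
eq2: (x − 33.747)² + (y − 7.913)² = 27.0222421862²
eq3: (x − 44.345)² + (y − 43.163)² = 62.3996871445²
eq2−eq3, eq2−eq1 (x²,y² cancel):
  21.196·x + 70.500·y = -535.471367
  -36.310·x + 54.266·y = -2382.928113
det = 21.196·54.266 − 70.500·-36.310 = 3710.077136
x = (-535.471367·54.266 − 70.500·-2382.928113) / 3710.077136 = 37.448963
y = (21.196·-2382.928113 − -535.471367·-36.310) / 3710.077136 = -18.854462
|P − Q| = √((37.448963 − -20.875)² + (-18.854462 − 40.935)²) = 83.525233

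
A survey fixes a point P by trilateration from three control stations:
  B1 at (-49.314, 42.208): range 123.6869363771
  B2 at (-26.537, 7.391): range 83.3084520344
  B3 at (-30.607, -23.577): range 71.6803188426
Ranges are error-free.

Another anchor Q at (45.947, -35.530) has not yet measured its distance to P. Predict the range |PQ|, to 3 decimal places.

13.347

eq1: (x + 49.314)² + (y − 42.208)² = 123.6869363771²
eq2: (x + 26.537)² + (y − 7.391)² = 83.3084520344²
eq3: (x + 30.607)² + (y + 23.577)² = 71.6803188426²
eq2−eq1, eq2−eq3 (x²,y² cancel):
  -45.554·x + 69.634·y = -4903.613440
  -8.140·x − 61.936·y = 2536.054199
det = -45.554·-61.936 − 69.634·-8.140 = 3388.253304
x = (-4903.613440·-61.936 − 69.634·2536.054199) / 3388.253304 = 37.516264
y = (-45.554·2536.054199 − -4903.613440·-8.140) / 3388.253304 = -45.876979
|P − Q| = √((37.516264 − 45.947)² + (-45.876979 − -35.530)²) = 13.346808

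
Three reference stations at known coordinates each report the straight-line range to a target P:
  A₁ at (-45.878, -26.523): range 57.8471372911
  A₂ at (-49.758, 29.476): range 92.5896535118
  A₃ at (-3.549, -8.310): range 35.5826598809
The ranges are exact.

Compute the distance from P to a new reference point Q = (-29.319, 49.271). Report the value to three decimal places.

eq1: (x + 45.878)² + (y + 26.523)² = 57.8471372911²
eq2: (x + 49.758)² + (y − 29.476)² = 92.5896535118²
eq3: (x + 3.549)² + (y + 8.310)² = 35.5826598809²
eq1−eq3, eq1−eq2 (x²,y² cancel):
  84.658·x + 36.426·y = -646.443303
  -7.760·x + 111.998·y = -4690.119918
det = 84.658·111.998 − 36.426·-7.760 = 9764.192444
x = (-646.443303·111.998 − 36.426·-4690.119918) / 9764.192444 = 10.081935
y = (84.658·-4690.119918 − -646.443303·-7.760) / 9764.192444 = -41.178272
|P − Q| = √((10.081935 − -29.319)² + (-41.178272 − 49.271)²) = 98.658525

98.659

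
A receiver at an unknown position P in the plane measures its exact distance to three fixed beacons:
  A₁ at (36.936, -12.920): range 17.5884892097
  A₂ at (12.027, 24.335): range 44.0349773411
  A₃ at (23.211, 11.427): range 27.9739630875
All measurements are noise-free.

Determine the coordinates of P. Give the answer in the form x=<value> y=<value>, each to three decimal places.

x=48.781 y=0.082

eq1: (x − 36.936)² + (y + 12.920)² = 17.5884892097²
eq2: (x − 12.027)² + (y − 24.335)² = 44.0349773411²
eq3: (x − 23.211)² + (y − 11.427)² = 27.9739630875²
eq2−eq1, eq2−eq3 (x²,y² cancel):
  49.818·x − 74.510·y = 2424.077819
  22.368·x − 25.816·y = 1089.022515
det = 49.818·-25.816 − -74.510·22.368 = 380.538192
x = (2424.077819·-25.816 − -74.510·1089.022515) / 380.538192 = 48.781108
y = (49.818·1089.022515 − 2424.077819·22.368) / 380.538192 = 0.081860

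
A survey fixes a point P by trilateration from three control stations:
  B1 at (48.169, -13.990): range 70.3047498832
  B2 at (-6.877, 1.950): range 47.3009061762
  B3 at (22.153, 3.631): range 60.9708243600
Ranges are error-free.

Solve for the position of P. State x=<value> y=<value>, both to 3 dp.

eq1: (x − 48.169)² + (y + 13.990)² = 70.3047498832²
eq2: (x + 6.877)² + (y − 1.950)² = 47.3009061762²
eq3: (x − 22.153)² + (y − 3.631)² = 60.9708243600²
eq1−eq3, eq1−eq2 (x²,y² cancel):
  -52.032·x + 35.242·y = -786.716658
  -110.092·x + 31.880·y = 240.505099
det = -52.032·31.880 − 35.242·-110.092 = 2221.082104
x = (-786.716658·31.880 − 35.242·240.505099) / 2221.082104 = -15.108135
y = (-52.032·240.505099 − -786.716658·-110.092) / 2221.082104 = -44.629224

x=-15.108 y=-44.629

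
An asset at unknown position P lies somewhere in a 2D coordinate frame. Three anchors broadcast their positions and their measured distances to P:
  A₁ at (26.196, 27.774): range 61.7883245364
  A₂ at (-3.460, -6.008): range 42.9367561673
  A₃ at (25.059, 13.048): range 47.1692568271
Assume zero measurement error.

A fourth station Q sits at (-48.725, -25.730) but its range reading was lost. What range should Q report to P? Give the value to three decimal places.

78.303

eq1: (x − 26.196)² + (y − 27.774)² = 61.7883245364²
eq2: (x + 3.460)² + (y + 6.008)² = 42.9367561673²
eq3: (x − 25.059)² + (y − 13.048)² = 47.1692568271²
eq1−eq2, eq1−eq3 (x²,y² cancel):
  -59.312·x − 67.564·y = 564.674191
  -2.274·x − 29.452·y = 933.436552
det = -59.312·-29.452 − -67.564·-2.274 = 1593.216488
x = (564.674191·-29.452 − -67.564·933.436552) / 1593.216488 = 29.146022
y = (-59.312·933.436552 − 564.674191·-2.274) / 1593.216488 = -33.943861
|P − Q| = √((29.146022 − -48.725)² + (-33.943861 − -25.730)²) = 78.303024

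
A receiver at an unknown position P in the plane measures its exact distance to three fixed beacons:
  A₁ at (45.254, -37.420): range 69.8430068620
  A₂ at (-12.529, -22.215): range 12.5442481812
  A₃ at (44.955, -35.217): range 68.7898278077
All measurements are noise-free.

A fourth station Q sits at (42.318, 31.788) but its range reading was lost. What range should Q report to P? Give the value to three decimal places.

eq1: (x − 45.254)² + (y + 37.420)² = 69.8430068620²
eq2: (x + 12.529)² + (y + 22.215)² = 12.5442481812²
eq3: (x − 44.955)² + (y + 35.217)² = 68.7898278077²
eq1−eq3, eq1−eq2 (x²,y² cancel):
  -0.598·x + 4.406·y = -40.986604
  -115.566·x + 30.410·y = 1922.988595
det = -0.598·30.410 − 4.406·-115.566 = 490.998616
x = (-40.986604·30.410 − 4.406·1922.988595) / 490.998616 = -19.794537
y = (-0.598·1922.988595 − -40.986604·-115.566) / 490.998616 = -11.989046
|P − Q| = √((-19.794537 − 42.318)² + (-11.989046 − 31.788)²) = 75.989454

75.989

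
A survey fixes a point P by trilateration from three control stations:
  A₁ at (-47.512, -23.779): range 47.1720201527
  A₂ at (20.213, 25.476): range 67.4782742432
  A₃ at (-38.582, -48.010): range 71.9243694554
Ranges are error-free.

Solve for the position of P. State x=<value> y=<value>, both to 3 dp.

eq1: (x + 47.512)² + (y + 23.779)² = 47.1720201527²
eq2: (x − 20.213)² + (y − 25.476)² = 67.4782742432²
eq3: (x + 38.582)² + (y + 48.010)² = 71.9243694554²
eq3−eq2, eq3−eq1 (x²,y² cancel):
  117.590·x + 146.972·y = -2116.141452
  -17.860·x + 48.462·y = 1977.215597
det = 117.590·48.462 − 146.972·-17.860 = 8323.566500
x = (-2116.141452·48.462 − 146.972·1977.215597) / 8323.566500 = -47.233091
y = (117.590·1977.215597 − -2116.141452·-17.860) / 8323.566500 = 23.392196

x=-47.233 y=23.392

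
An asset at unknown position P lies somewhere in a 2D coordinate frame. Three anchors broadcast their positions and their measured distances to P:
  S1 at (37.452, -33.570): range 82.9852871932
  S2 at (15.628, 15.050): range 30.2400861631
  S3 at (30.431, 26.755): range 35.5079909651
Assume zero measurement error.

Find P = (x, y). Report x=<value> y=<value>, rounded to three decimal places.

x=-2.924 y=38.930

eq1: (x − 37.452)² + (y + 33.570)² = 82.9852871932²
eq2: (x − 15.628)² + (y − 15.050)² = 30.2400861631²
eq3: (x − 30.431)² + (y − 26.755)² = 35.5079909651²
eq1−eq3, eq1−eq2 (x²,y² cancel):
  -14.042·x + 120.650·y = 4738.019050
  -43.648·x + 97.240·y = 3913.234759
det = -14.042·97.240 − 120.650·-43.648 = 3900.687120
x = (4738.019050·97.240 − 120.650·3913.234759) / 3900.687120 = -2.924306
y = (-14.042·3913.234759 − 4738.019050·-43.648) / 3900.687120 = 38.930426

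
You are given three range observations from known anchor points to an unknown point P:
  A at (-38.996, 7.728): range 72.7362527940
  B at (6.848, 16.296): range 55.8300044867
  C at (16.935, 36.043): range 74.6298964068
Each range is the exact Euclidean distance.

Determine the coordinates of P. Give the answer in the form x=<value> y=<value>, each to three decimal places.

x=17.089 y=-38.587

eq1: (x + 38.996)² + (y − 7.728)² = 72.7362527940²
eq2: (x − 6.848)² + (y − 16.296)² = 55.8300044867²
eq3: (x − 16.935)² + (y − 36.043)² = 74.6298964068²
eq2−eq1, eq2−eq3 (x²,y² cancel):
  -91.688·x − 17.136·y = -905.617790
  20.174·x + 39.494·y = -1179.194683
det = -91.688·39.494 − -17.136·20.174 = -3275.424208
x = (-905.617790·39.494 − -17.136·-1179.194683) / -3275.424208 = 17.088824
y = (-91.688·-1179.194683 − -905.617790·20.174) / -3275.424208 = -38.586738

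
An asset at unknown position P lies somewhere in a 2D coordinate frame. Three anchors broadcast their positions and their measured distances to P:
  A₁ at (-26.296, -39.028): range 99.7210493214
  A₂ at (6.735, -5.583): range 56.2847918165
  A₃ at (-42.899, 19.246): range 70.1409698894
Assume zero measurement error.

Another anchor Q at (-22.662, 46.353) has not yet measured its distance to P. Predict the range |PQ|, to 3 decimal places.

43.378

eq1: (x + 26.296)² + (y + 39.028)² = 99.7210493214²
eq2: (x − 6.735)² + (y + 5.583)² = 56.2847918165²
eq3: (x + 42.899)² + (y − 19.246)² = 70.1409698894²
eq3−eq2, eq3−eq1 (x²,y² cancel):
  99.268·x − 49.658·y = -382.424736
  33.206·x − 116.548·y = -5020.600338
det = 99.268·-116.548 − -49.658·33.206 = -9920.543316
x = (-382.424736·-116.548 − -49.658·-5020.600338) / -9920.543316 = 20.638198
y = (99.268·-5020.600338 − -382.424736·33.206) / -9920.543316 = 48.957617
|P − Q| = √((20.638198 − -22.662)² + (48.957617 − 46.353)²) = 43.378464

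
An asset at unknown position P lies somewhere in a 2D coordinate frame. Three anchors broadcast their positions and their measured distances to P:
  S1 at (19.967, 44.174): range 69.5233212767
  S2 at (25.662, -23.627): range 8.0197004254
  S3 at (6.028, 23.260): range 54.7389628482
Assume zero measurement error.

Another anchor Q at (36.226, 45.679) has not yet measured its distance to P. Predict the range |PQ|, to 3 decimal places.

69.711

eq1: (x − 19.967)² + (y − 44.174)² = 69.5233212767²
eq2: (x − 25.662)² + (y + 23.627)² = 8.0197004254²
eq3: (x − 6.028)² + (y − 23.260)² = 54.7389628482²
eq3−eq1, eq3−eq2 (x²,y² cancel):
  27.878·x + 41.828·y = -64.479167
  39.268·x − 93.774·y = 3571.447448
det = 27.878·-93.774 − 41.828·39.268 = -4256.733476
x = (-64.479167·-93.774 − 41.828·3571.447448) / -4256.733476 = 33.673716
y = (27.878·3571.447448 − -64.479167·39.268) / -4256.733476 = -23.984772
|P − Q| = √((33.673716 − 36.226)² + (-23.984772 − 45.679)²) = 69.710510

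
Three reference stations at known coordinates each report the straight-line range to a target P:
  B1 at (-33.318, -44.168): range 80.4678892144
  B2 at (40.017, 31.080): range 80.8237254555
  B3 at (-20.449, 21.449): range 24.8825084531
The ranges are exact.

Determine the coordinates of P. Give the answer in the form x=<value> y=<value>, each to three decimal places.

x=-40.659 y=35.964

eq1: (x + 33.318)² + (y + 44.168)² = 80.4678892144²
eq2: (x − 40.017)² + (y − 31.080)² = 80.8237254555²
eq3: (x + 20.449)² + (y − 21.449)² = 24.8825084531²
eq1−eq2, eq1−eq3 (x²,y² cancel):
  146.670·x + 150.496·y = -550.968061
  25.738·x + 131.234·y = 3673.261822
det = 146.670·131.234 − 150.496·25.738 = 15374.624732
x = (-550.968061·131.234 − 150.496·3673.261822) / 15374.624732 = -40.659006
y = (146.670·3673.261822 − -550.968061·25.738) / 15374.624732 = 35.964333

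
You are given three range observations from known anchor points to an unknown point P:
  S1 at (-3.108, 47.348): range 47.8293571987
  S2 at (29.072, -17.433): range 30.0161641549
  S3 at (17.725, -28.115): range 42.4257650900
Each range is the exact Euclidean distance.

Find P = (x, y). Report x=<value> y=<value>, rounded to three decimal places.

eq1: (x + 3.108)² + (y − 47.348)² = 47.8293571987²
eq2: (x − 29.072)² + (y + 17.433)² = 30.0161641549²
eq3: (x − 17.725)² + (y + 28.115)² = 42.4257650900²
eq1−eq2, eq1−eq3 (x²,y² cancel):
  64.360·x − 129.562·y = 284.275204
  41.666·x − 150.926·y = -659.162051
det = 64.360·-150.926 − -129.562·41.666 = -4315.267068
x = (284.275204·-150.926 − -129.562·-659.162051) / -4315.267068 = 29.733240
y = (64.360·-659.162051 − 284.275204·41.666) / -4315.267068 = 12.575880

x=29.733 y=12.576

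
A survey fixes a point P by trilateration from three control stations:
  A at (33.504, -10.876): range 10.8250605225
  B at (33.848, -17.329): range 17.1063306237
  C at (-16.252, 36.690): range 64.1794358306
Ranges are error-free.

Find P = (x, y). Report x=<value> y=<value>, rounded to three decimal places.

x=36.141 y=-0.377

eq1: (x − 33.504)² + (y + 10.876)² = 10.8250605225²
eq2: (x − 33.848)² + (y + 17.329)² = 17.1063306237²
eq3: (x + 16.252)² + (y − 36.690)² = 64.1794358306²
eq2−eq3, eq2−eq1 (x²,y² cancel):
  -100.200·x + 108.038·y = -3662.071177
  -0.688·x + 12.906·y = -29.731341
det = -100.200·12.906 − 108.038·-0.688 = -1218.851056
x = (-3662.071177·12.906 − 108.038·-29.731341) / -1218.851056 = 36.141066
y = (-100.200·-29.731341 − -3662.071177·-0.688) / -1218.851056 = -0.377056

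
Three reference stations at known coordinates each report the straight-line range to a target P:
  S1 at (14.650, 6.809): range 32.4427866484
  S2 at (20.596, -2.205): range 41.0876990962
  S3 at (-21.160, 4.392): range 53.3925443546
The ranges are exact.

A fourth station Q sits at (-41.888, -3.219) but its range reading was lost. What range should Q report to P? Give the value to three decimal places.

eq1: (x − 14.650)² + (y − 6.809)² = 32.4427866484²
eq2: (x − 20.596)² + (y + 2.205)² = 41.0876990962²
eq3: (x + 21.160)² + (y − 4.392)² = 53.3925443546²
eq2−eq3, eq2−eq1 (x²,y² cancel):
  -83.512·x + 13.194·y = -1124.586753
  -11.892·x + 18.028·y = 467.592352
det = -83.512·18.028 − 13.194·-11.892 = -1348.651288
x = (-1124.586753·18.028 − 13.194·467.592352) / -1348.651288 = 19.607339
y = (-83.512·467.592352 − -1124.586753·-11.892) / -1348.651288 = 38.870803
|P − Q| = √((19.607339 − -41.888)² + (38.870803 − -3.219)²) = 74.519986

74.520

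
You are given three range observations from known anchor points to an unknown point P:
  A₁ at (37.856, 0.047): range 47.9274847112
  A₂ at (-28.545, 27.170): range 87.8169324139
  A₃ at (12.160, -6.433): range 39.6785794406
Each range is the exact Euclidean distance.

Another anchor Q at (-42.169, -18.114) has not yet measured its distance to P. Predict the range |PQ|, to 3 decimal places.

eq1: (x − 37.856)² + (y − 0.047)² = 47.9274847112²
eq2: (x + 28.545)² + (y − 27.170)² = 87.8169324139²
eq3: (x − 12.160)² + (y + 6.433)² = 39.6785794406²
eq3−eq2, eq3−eq1 (x²,y² cancel):
  -81.410·x + 67.206·y = -4773.647116
  51.392·x + 12.960·y = 521.175732
det = -81.410·12.960 − 67.206·51.392 = -4508.924352
x = (-4773.647116·12.960 − 67.206·521.175732) / -4508.924352 = 21.489073
y = (-81.410·521.175732 − -4773.647116·51.392) / -4508.924352 = -44.999282
|P − Q| = √((21.489073 − -42.169)² + (-44.999282 − -18.114)²) = 69.102595

69.103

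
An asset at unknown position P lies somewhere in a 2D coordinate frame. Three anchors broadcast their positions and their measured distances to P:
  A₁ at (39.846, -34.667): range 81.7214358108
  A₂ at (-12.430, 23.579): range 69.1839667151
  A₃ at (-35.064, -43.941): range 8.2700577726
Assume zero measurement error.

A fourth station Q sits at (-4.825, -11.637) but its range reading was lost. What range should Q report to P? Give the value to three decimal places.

eq1: (x − 39.846)² + (y + 34.667)² = 81.7214358108²
eq2: (x + 12.430)² + (y − 23.579)² = 69.1839667151²
eq3: (x + 35.064)² + (y + 43.941)² = 8.2700577726²
eq2−eq3, eq2−eq1 (x²,y² cancel):
  -45.268·x − 135.040·y = 7167.848831
  104.552·x − 116.492·y = 187.058643
det = -45.268·-116.492 − -135.040·104.552 = 19392.061936
x = (7167.848831·-116.492 − -135.040·187.058643) / 19392.061936 = -41.756088
y = (-45.268·187.058643 − 7167.848831·104.552) / 19392.061936 = -39.082007
|P − Q| = √((-41.756088 − -4.825)² + (-39.082007 − -11.637)²) = 46.012321

46.012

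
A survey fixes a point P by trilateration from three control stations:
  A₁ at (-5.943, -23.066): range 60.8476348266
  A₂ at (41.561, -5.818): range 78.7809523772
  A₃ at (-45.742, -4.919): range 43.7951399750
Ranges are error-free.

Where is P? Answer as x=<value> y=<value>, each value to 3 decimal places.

x=-26.243 y=34.296

eq1: (x + 5.943)² + (y + 23.066)² = 60.8476348266²
eq2: (x − 41.561)² + (y + 5.818)² = 78.7809523772²
eq3: (x + 45.742)² + (y + 4.919)² = 43.7951399750²
eq2−eq3, eq2−eq1 (x²,y² cancel):
  -174.606·x + 1.798·y = 4643.785452
  -95.008·x − 34.496·y = 1310.197553
det = -174.606·-34.496 − 1.798·-95.008 = 6194.032960
x = (4643.785452·-34.496 − 1.798·1310.197553) / 6194.032960 = -26.242637
y = (-174.606·1310.197553 − 4643.785452·-95.008) / 6194.032960 = 34.295654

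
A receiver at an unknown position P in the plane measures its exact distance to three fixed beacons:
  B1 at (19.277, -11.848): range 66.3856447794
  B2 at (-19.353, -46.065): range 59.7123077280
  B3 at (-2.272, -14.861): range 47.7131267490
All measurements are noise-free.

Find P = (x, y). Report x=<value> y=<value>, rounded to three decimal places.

x=-43.965 y=8.339

eq1: (x − 19.277)² + (y + 11.848)² = 66.3856447794²
eq2: (x + 19.353)² + (y + 46.065)² = 59.7123077280²
eq3: (x + 2.272)² + (y + 14.861)² = 47.7131267490²
eq1−eq3, eq1−eq2 (x²,y² cancel):
  -43.098·x − 6.026·y = 1844.544841
  -77.260·x − 68.434·y = 2826.039140
det = -43.098·-68.434 − -6.026·-77.260 = 2483.799772
x = (1844.544841·-68.434 − -6.026·2826.039140) / 2483.799772 = -43.964844
y = (-43.098·2826.039140 − 1844.544841·-77.260) / 2483.799772 = 8.339199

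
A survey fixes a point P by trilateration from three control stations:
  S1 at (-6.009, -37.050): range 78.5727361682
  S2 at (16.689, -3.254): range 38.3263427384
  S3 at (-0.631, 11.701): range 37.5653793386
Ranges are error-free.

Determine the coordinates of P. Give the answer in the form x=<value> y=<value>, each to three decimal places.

x=30.706 y=32.417

eq1: (x + 6.009)² + (y + 37.050)² = 78.5727361682²
eq2: (x − 16.689)² + (y + 3.254)² = 38.3263427384²
eq3: (x + 0.631)² + (y − 11.701)² = 37.5653793386²
eq2−eq1, eq2−eq3 (x²,y² cancel):
  -45.396·x − 67.592·y = -3585.066977
  -34.640·x + 29.910·y = -94.048852
det = -45.396·29.910 − -67.592·-34.640 = -3699.181240
x = (-3585.066977·29.910 − -67.592·-94.048852) / -3699.181240 = 30.705796
y = (-45.396·-94.048852 − -3585.066977·-34.640) / -3699.181240 = 32.417249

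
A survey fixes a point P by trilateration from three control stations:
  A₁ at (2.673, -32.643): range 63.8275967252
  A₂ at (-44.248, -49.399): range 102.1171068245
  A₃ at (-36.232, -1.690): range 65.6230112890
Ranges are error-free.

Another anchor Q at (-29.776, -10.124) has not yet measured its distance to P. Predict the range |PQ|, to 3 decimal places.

eq1: (x − 2.673)² + (y + 32.643)² = 63.8275967252²
eq2: (x + 44.248)² + (y + 49.399)² = 102.1171068245²
eq3: (x + 36.232)² + (y + 1.690)² = 65.6230112890²
eq3−eq2, eq3−eq1 (x²,y² cancel):
  -16.032·x − 95.418·y = -3038.991115
  77.810·x − 61.906·y = -10.486039
det = -16.032·-61.906 − -95.418·77.810 = 8416.951572
x = (-3038.991115·-61.906 − -95.418·-10.486039) / 8416.951572 = 22.232661
y = (-16.032·-10.486039 − -3038.991115·77.810) / 8416.951572 = 28.113743
|P − Q| = √((22.232661 − -29.776)² + (28.113743 − -10.124)²) = 64.552504

64.553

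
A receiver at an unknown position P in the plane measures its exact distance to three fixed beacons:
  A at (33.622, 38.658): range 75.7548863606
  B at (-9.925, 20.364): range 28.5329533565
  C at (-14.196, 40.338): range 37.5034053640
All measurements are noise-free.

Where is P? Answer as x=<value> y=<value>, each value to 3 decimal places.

eq1: (x − 33.622)² + (y − 38.658)² = 75.7548863606²
eq2: (x + 9.925)² + (y − 20.364)² = 28.5329533565²
eq3: (x + 14.196)² + (y − 40.338)² = 37.5034053640²
eq2−eq1, eq2−eq3 (x²,y² cancel):
  87.094·x + 36.588·y = -2812.991653
  -8.542·x + 39.948·y = 723.106552
det = 87.094·39.948 − 36.588·-8.542 = 3791.765808
x = (-2812.991653·39.948 − 36.588·723.106552) / 3791.765808 = -36.613657
y = (87.094·723.106552 − -2812.991653·-8.542) / 3791.765808 = 10.272171

x=-36.614 y=10.272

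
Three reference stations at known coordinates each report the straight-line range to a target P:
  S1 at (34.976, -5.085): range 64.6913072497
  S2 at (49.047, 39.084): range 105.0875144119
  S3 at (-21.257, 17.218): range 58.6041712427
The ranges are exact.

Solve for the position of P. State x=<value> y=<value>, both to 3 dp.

eq1: (x − 34.976)² + (y + 5.085)² = 64.6913072497²
eq2: (x − 49.047)² + (y − 39.084)² = 105.0875144119²
eq3: (x + 21.257)² + (y − 17.218)² = 58.6041712427²
eq1−eq2, eq1−eq3 (x²,y² cancel):
  28.142·x + 88.338·y = -4174.430988
  -112.466·x + 44.606·y = 249.658119
det = 28.142·44.606 − 88.338·-112.466 = 11190.323560
x = (-4174.430988·44.606 − 88.338·249.658119) / 11190.323560 = -18.610630
y = (28.142·249.658119 − -4174.430988·-112.466) / 11190.323560 = -41.326390

x=-18.611 y=-41.326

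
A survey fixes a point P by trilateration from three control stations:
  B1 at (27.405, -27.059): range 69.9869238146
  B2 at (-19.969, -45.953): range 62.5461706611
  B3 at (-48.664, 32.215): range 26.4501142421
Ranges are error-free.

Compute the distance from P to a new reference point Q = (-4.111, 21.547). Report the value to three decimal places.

24.184

eq1: (x − 27.405)² + (y + 27.059)² = 69.9869238146²
eq2: (x + 19.969)² + (y + 45.953)² = 62.5461706611²
eq3: (x + 48.664)² + (y − 32.215)² = 26.4501142421²
eq3−eq2, eq3−eq1 (x²,y² cancel):
  57.390·x − 156.336·y = -4107.966872
  152.138·x − 118.548·y = -6121.328577
det = 57.390·-118.548 − -156.336·152.138 = 16981.176648
x = (-4107.966872·-118.548 − -156.336·-6121.328577) / 16981.176648 = -27.677279
y = (57.390·-6121.328577 − -4107.966872·152.138) / 16981.176648 = 16.116364
|P − Q| = √((-27.677279 − -4.111)² + (16.116364 − 21.547)²) = 24.183906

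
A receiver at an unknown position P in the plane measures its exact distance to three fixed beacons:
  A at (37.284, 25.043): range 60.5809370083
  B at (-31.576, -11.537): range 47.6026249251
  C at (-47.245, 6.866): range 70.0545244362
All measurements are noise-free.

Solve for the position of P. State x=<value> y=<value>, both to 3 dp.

x=12.248 y=-30.123

eq1: (x − 37.284)² + (y − 25.043)² = 60.5809370083²
eq2: (x + 31.576)² + (y + 11.537)² = 47.6026249251²
eq3: (x + 47.245)² + (y − 6.866)² = 70.0545244362²
eq2−eq1, eq2−eq3 (x²,y² cancel):
  137.720·x + 73.160·y = -516.937669
  -31.338·x + 36.806·y = -1492.540658
det = 137.720·36.806 − 73.160·-31.338 = 7361.610400
x = (-516.937669·36.806 − 73.160·-1492.540658) / 7361.610400 = 12.248389
y = (137.720·-1492.540658 − -516.937669·-31.338) / 7361.610400 = -30.122824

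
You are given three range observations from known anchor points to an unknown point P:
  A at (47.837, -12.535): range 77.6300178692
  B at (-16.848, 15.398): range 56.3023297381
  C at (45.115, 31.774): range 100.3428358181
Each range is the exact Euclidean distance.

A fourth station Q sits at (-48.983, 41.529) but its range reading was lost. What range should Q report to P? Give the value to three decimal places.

eq1: (x − 47.837)² + (y + 12.535)² = 77.6300178692²
eq2: (x + 16.848)² + (y − 15.398)² = 56.3023297381²
eq3: (x − 45.115)² + (y − 31.774)² = 100.3428358181²
eq1−eq2, eq1−eq3 (x²,y² cancel):
  -129.370·x + 55.866·y = 931.916054
  -5.444·x + 88.618·y = -3442.819519
det = -129.370·88.618 − 55.866·-5.444 = -11160.376156
x = (931.916054·88.618 − 55.866·-3442.819519) / -11160.376156 = -24.633676
y = (-129.370·-3442.819519 − 931.916054·-5.444) / -11160.376156 = -40.363417
|P − Q| = √((-24.633676 − -48.983)² + (-40.363417 − 41.529)²) = 85.435692

85.436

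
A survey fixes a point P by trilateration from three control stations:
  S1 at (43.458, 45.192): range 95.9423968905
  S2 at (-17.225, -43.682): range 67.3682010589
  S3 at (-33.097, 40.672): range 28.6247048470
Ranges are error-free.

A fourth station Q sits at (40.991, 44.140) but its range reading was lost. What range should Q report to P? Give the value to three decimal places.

eq1: (x − 43.458)² + (y − 45.192)² = 95.9423968905²
eq2: (x + 17.225)² + (y + 43.682)² = 67.3682010589²
eq3: (x + 33.097)² + (y − 40.672)² = 28.6247048470²
eq3−eq2, eq3−eq1 (x²,y² cancel):
  31.744·x − 168.708·y = -4263.906030
  153.110·x + 9.040·y = -7204.278159
det = 31.744·9.040 − -168.708·153.110 = 26117.847640
x = (-4263.906030·9.040 − -168.708·-7204.278159) / 26117.847640 = -48.011807
y = (31.744·-7204.278159 − -4263.906030·153.110) / 26117.847640 = 16.240008
|P − Q| = √((-48.011807 − 40.991)² + (16.240008 − 44.140)²) = 93.273304

93.273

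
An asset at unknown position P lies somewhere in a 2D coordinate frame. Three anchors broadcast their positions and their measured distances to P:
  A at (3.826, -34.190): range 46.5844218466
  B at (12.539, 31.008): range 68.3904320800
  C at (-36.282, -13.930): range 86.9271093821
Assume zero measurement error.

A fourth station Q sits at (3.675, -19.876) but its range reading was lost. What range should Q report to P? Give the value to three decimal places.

eq1: (x − 3.826)² + (y + 34.190)² = 46.5844218466²
eq2: (x − 12.539)² + (y − 31.008)² = 68.3904320800²
eq3: (x + 36.282)² + (y + 13.930)² = 86.9271093821²
eq1−eq2, eq1−eq3 (x²,y² cancel):
  17.426·x + 130.396·y = -2572.014632
  -80.216·x + 40.520·y = -5059.379939
det = 17.426·40.520 − 130.396·-80.216 = 11165.947056
x = (-2572.014632·40.520 − 130.396·-5059.379939) / 11165.947056 = 49.749911
y = (17.426·-5059.379939 − -2572.014632·-80.216) / 11165.947056 = -26.373175
|P − Q| = √((49.749911 − 3.675)² + (-26.373175 − -19.876)²) = 46.530750

46.531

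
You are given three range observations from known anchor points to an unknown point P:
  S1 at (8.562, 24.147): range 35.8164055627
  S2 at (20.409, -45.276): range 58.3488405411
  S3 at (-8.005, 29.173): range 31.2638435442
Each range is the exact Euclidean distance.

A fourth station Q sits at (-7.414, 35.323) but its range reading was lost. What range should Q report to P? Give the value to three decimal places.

eq1: (x − 8.562)² + (y − 24.147)² = 35.8164055627²
eq2: (x − 20.409)² + (y + 45.276)² = 58.3488405411²
eq3: (x + 8.005)² + (y − 29.173)² = 31.2638435442²
eq2−eq3, eq2−eq1 (x²,y² cancel):
  -56.828·x + 148.898·y = 875.859776
  -23.694·x + 138.846·y = 311.714281
det = -56.828·138.846 − 148.898·-23.694 = -4362.351276
x = (875.859776·138.846 − 148.898·311.714281) / -4362.351276 = -17.237492
y = (-56.828·311.714281 − 875.859776·-23.694) / -4362.351276 = -0.696533
|P − Q| = √((-17.237492 − -7.414)² + (-0.696533 − 35.323)²) = 37.335074

37.335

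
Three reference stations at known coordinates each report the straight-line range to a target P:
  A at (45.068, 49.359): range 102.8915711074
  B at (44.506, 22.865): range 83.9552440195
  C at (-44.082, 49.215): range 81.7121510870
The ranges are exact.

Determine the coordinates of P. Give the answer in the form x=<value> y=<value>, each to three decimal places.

x=-21.308 y=-29.259

eq1: (x − 45.068)² + (y − 49.359)² = 102.8915711074²
eq2: (x − 44.506)² + (y − 22.865)² = 83.9552440195²
eq3: (x + 44.082)² + (y − 49.215)² = 81.7121510870²
eq2−eq3, eq2−eq1 (x²,y² cancel):
  -177.176·x + 52.700·y = 2233.354051
  1.124·x + 52.988·y = -1574.349163
det = -177.176·52.988 − 52.700·1.124 = -9447.436688
x = (2233.354051·52.988 − 52.700·-1574.349163) / -9447.436688 = -21.308337
y = (-177.176·-1574.349163 − 2233.354051·1.124) / -9447.436688 = -29.259428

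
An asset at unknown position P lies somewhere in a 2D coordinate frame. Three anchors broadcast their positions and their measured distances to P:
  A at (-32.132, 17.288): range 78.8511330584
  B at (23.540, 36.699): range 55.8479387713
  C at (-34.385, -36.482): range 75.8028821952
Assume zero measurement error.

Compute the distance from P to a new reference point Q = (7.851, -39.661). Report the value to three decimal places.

38.415

eq1: (x + 32.132)² + (y − 17.288)² = 78.8511330584²
eq2: (x − 23.540)² + (y − 36.699)² = 55.8479387713²
eq3: (x + 34.385)² + (y + 36.482)² = 75.8028821952²
eq1−eq3, eq1−eq2 (x²,y² cancel):
  -4.506·x − 107.540·y = 1653.348416
  111.344·x + 38.822·y = 3668.116753
det = -4.506·38.822 − -107.540·111.344 = 11799.001828
x = (1653.348416·38.822 − -107.540·3668.116753) / 11799.001828 = 38.872404
y = (-4.506·3668.116753 − 1653.348416·111.344) / 11799.001828 = -17.003045
|P − Q| = √((38.872404 − 7.851)² + (-17.003045 − -39.661)²) = 38.414977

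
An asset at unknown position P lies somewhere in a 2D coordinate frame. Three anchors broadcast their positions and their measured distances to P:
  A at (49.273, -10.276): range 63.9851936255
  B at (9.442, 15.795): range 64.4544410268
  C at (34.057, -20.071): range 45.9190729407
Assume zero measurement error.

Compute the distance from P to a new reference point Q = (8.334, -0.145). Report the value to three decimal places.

48.632

eq1: (x − 49.273)² + (y + 10.276)² = 63.9851936255²
eq2: (x − 9.442)² + (y − 15.795)² = 64.4544410268²
eq3: (x − 34.057)² + (y + 20.071)² = 45.9190729407²
eq1−eq3, eq1−eq2 (x²,y² cancel):
  -30.432·x − 19.590·y = 1014.843329
  -79.662·x + 52.142·y = -2255.061281
det = -30.432·52.142 − -19.590·-79.662 = -3147.363924
x = (1014.843329·52.142 − -19.590·-2255.061281) / -3147.363924 = -2.776708
y = (-30.432·-2255.061281 − 1014.843329·-79.662) / -3147.363924 = -47.490687
|P − Q| = √((-2.776708 − 8.334)² + (-47.490687 − -0.145)²) = 48.631902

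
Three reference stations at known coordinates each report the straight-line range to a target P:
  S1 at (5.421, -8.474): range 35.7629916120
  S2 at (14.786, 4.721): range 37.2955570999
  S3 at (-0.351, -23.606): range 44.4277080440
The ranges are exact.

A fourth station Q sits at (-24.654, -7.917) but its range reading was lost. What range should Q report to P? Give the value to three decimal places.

eq1: (x − 5.421)² + (y + 8.474)² = 35.7629916120²
eq2: (x − 14.786)² + (y − 4.721)² = 37.2955570999²
eq3: (x + 0.351)² + (y + 23.606)² = 44.4277080440²
eq2−eq1, eq2−eq3 (x²,y² cancel):
  -18.730·x − 26.390·y = -27.750710
  -30.274·x − 56.654·y = -266.409863
det = -18.730·-56.654 − -26.390·-30.274 = 262.198560
x = (-27.750710·-56.654 − -26.390·-266.409863) / 262.198560 = -20.817687
y = (-18.730·-266.409863 − -27.750710·-30.274) / 262.198560 = 15.826676
|P − Q| = √((-20.817687 − -24.654)² + (15.826676 − -7.917)²) = 24.051600

24.052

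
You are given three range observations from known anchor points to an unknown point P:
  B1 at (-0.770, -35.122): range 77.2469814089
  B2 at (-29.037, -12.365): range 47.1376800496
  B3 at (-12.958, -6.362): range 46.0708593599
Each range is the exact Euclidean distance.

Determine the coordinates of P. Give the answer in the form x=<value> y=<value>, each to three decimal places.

x=-34.274 y=34.481

eq1: (x + 0.770)² + (y + 35.122)² = 77.2469814089²
eq2: (x + 29.037)² + (y + 12.365)² = 47.1376800496²
eq3: (x + 12.958)² + (y + 6.362)² = 46.0708593599²
eq3−eq2, eq3−eq1 (x²,y² cancel):
  -32.158·x − 12.006·y = 688.218988
  24.376·x − 57.520·y = -2818.809079
det = -32.158·-57.520 − -12.006·24.376 = 2142.386416
x = (688.218988·-57.520 − -12.006·-2818.809079) / 2142.386416 = -34.274386
y = (-32.158·-2818.809079 − 688.218988·24.376) / 2142.386416 = 34.480818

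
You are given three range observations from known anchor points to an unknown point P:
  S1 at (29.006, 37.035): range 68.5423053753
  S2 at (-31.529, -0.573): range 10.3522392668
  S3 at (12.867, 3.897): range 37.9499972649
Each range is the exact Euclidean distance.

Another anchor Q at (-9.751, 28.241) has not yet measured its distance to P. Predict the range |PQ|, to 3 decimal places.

eq1: (x − 29.006)² + (y − 37.035)² = 68.5423053753²
eq2: (x + 31.529)² + (y + 0.573)² = 10.3522392668²
eq3: (x − 12.867)² + (y − 3.897)² = 37.9499972649²
eq3−eq2, eq3−eq1 (x²,y² cancel):
  -88.792·x − 8.940·y = 2146.693307
  32.278·x + 66.276·y = -1225.652371
det = -88.792·66.276 − -8.940·32.278 = -5596.213272
x = (2146.693307·66.276 − -8.940·-1225.652371) / -5596.213272 = -23.465316
y = (-88.792·-1225.652371 − 2146.693307·32.278) / -5596.213272 = -7.064984
|P − Q| = √((-23.465316 − -9.751)² + (-7.064984 − 28.241)²) = 37.876048

37.876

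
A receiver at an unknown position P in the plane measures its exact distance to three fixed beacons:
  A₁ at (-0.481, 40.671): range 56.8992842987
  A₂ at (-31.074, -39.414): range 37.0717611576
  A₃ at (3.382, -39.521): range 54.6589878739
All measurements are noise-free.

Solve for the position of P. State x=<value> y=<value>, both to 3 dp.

eq1: (x + 0.481)² + (y − 40.671)² = 56.8992842987²
eq2: (x + 31.074)² + (y + 39.414)² = 37.0717611576²
eq3: (x − 3.382)² + (y + 39.521)² = 54.6589878739²
eq1−eq2, eq1−eq3 (x²,y² cancel):
  -61.186·x − 160.170·y = 2727.908348
  7.726·x − 160.384·y = 168.909361
det = -61.186·-160.384 − -160.170·7.726 = 11050.728844
x = (2727.908348·-160.384 − -160.170·168.909361) / 11050.728844 = -37.143128
y = (-61.186·168.909361 − 2727.908348·7.726) / 11050.728844 = -2.842411

x=-37.143 y=-2.842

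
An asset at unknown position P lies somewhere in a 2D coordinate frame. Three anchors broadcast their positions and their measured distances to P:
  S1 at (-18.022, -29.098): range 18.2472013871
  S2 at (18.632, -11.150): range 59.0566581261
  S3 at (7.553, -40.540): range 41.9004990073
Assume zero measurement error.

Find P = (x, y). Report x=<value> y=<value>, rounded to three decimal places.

eq1: (x + 18.022)² + (y + 29.098)² = 18.2472013871²
eq2: (x − 18.632)² + (y + 11.150)² = 59.0566581261²
eq3: (x − 7.553)² + (y + 40.540)² = 41.9004990073²
eq3−eq1, eq3−eq2 (x²,y² cancel):
  -51.150·x + 22.884·y = 893.638138
  22.158·x + 58.780·y = -2961.102537
det = -51.150·58.780 − 22.884·22.158 = -3513.660672
x = (893.638138·58.780 − 22.884·-2961.102537) / -3513.660672 = -34.234928
y = (-51.150·-2961.102537 − 893.638138·22.158) / -3513.660672 = -37.470653

x=-34.235 y=-37.471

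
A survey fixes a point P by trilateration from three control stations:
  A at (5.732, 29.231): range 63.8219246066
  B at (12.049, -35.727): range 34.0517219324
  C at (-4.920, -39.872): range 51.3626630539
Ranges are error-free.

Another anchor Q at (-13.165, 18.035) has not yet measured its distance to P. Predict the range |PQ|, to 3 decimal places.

eq1: (x − 5.732)² + (y − 29.231)² = 63.8219246066²
eq2: (x − 12.049)² + (y + 35.727)² = 34.0517219324²
eq3: (x + 4.920)² + (y + 39.872)² = 51.3626630539²
eq2−eq1, eq2−eq3 (x²,y² cancel):
  -12.634·x + 129.916·y = -3448.008039
  -33.938·x − 8.290·y = -1286.217535
det = -12.634·-8.290 − 129.916·-33.938 = 4513.825068
x = (-3448.008039·-8.290 − 129.916·-1286.217535) / 4513.825068 = 43.352195
y = (-12.634·-1286.217535 − -3448.008039·-33.938) / 4513.825068 = -22.324397
|P − Q| = √((43.352195 − -13.165)² + (-22.324397 − 18.035)²) = 69.448357

69.448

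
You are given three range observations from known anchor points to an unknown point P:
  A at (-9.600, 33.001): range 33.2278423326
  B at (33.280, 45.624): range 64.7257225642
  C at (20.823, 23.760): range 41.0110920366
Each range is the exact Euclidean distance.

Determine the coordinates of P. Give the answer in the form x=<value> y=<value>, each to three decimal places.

eq1: (x + 9.600)² + (y − 33.001)² = 33.2278423326²
eq2: (x − 33.280)² + (y − 45.624)² = 64.7257225642²
eq3: (x − 20.823)² + (y − 23.760)² = 41.0110920366²
eq2−eq3, eq2−eq1 (x²,y² cancel):
  -24.914·x − 43.728·y = 316.536644
  -85.760·x − 25.246·y = 1077.447880
det = -24.914·-25.246 − -43.728·-85.760 = -3121.134436
x = (316.536644·-25.246 − -43.728·1077.447880) / -3121.134436 = -12.534980
y = (-24.914·1077.447880 − 316.536644·-85.760) / -3121.134436 = -0.096967

x=-12.535 y=-0.097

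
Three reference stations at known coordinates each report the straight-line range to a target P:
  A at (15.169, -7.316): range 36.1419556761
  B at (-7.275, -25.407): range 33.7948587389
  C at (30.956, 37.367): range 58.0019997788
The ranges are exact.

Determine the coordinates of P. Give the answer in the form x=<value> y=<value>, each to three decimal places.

x=-18.197 y=6.574

eq1: (x − 15.169)² + (y + 7.316)² = 36.1419556761²
eq2: (x + 7.275)² + (y + 25.407)² = 33.7948587389²
eq3: (x − 30.956)² + (y − 37.367)² = 58.0019997788²
eq3−eq1, eq3−eq2 (x²,y² cancel):
  -31.574·x − 89.366·y = -12.953190
  -76.462·x − 125.548·y = 566.014150
det = -31.574·-125.548 − -89.366·-76.462 = -2869.050540
x = (-12.953190·-125.548 − -89.366·566.014150) / -2869.050540 = -18.197193
y = (-31.574·566.014150 − -12.953190·-76.462) / -2869.050540 = 6.574216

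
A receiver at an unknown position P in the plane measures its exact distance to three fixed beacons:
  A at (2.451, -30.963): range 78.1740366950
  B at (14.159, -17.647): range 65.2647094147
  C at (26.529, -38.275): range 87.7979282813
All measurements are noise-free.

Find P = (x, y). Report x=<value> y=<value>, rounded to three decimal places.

eq1: (x − 2.451)² + (y + 30.963)² = 78.1740366950²
eq2: (x − 14.159)² + (y + 17.647)² = 65.2647094147²
eq3: (x − 26.529)² + (y + 38.275)² = 87.7979282813²
eq1−eq3, eq1−eq2 (x²,y² cancel):
  48.156·x − 14.624·y = -393.247501
  23.416·x + 26.632·y = 1398.876838
det = 48.156·26.632 − -14.624·23.416 = 1624.926176
x = (-393.247501·26.632 − -14.624·1398.876838) / 1624.926176 = 6.144407
y = (48.156·1398.876838 − -393.247501·23.416) / 1624.926176 = 47.123739

x=6.144 y=47.124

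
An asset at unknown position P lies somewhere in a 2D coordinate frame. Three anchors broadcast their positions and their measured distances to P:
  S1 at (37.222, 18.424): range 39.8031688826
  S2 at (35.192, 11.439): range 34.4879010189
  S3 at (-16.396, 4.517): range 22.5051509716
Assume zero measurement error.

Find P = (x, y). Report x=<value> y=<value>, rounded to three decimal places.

x=4.398 y=-4.090

eq1: (x − 37.222)² + (y − 18.424)² = 39.8031688826²
eq2: (x − 35.192)² + (y − 11.439)² = 34.4879010189²
eq3: (x + 16.396)² + (y − 4.517)² = 22.5051509716²
eq2−eq3, eq2−eq1 (x²,y² cancel):
  -103.176·x − 13.844·y = -397.161984
  4.060·x + 13.970·y = -39.283461
det = -103.176·13.970 − -13.844·4.060 = -1385.162080
x = (-397.161984·13.970 − -13.844·-39.283461) / -1385.162080 = 4.398181
y = (-103.176·-39.283461 − -397.161984·4.060) / -1385.162080 = -4.090199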